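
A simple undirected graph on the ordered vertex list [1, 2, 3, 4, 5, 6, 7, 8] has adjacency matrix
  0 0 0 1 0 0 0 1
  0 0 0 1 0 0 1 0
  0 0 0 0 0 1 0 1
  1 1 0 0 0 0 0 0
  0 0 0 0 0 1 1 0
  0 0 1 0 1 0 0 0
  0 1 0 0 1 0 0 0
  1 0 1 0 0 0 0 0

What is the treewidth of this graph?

A width-2 tree decomposition is:
Bags: B1 = {1, 3, 8}  B2 = {1, 3, 4}  B3 = {2, 3, 4}  B4 = {2, 3, 7}  B5 = {3, 5, 7}  B6 = {3, 5, 6}
Tree: B1–B2, B2–B3, B3–B4, B4–B5, B5–B6
Each bag holds 3 vertices, so the decomposition has width 2, which upper-bounds the treewidth. Since 3–8–1–4–2–7–5–6–3 is a cycle in G, G is not acyclic. Forests are exactly the graphs of treewidth ≤ 1, so tw(G) ≥ 2. Combining the bounds, tw(G) = 2.

2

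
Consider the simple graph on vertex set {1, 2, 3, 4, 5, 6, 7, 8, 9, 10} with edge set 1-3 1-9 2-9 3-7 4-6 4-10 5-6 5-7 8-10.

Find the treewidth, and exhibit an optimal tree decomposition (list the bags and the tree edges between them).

The largest bag has 2 vertices, giving width 1; this decomposition certifies tw(G) ≤ 1. Any graph with an edge has treewidth ≥ 1, and G has the edge 8–10. Combining the bounds, tw(G) = 1.

Treewidth 1.
One such decomposition:
Bags: B1 = {8, 10}  B2 = {4, 10}  B3 = {4, 6}  B4 = {5, 6}  B5 = {5, 7}  B6 = {3, 7}  B7 = {1, 3}  B8 = {1, 9}  B9 = {2, 9}
Tree: B1–B2, B2–B3, B3–B4, B4–B5, B5–B6, B6–B7, B7–B8, B8–B9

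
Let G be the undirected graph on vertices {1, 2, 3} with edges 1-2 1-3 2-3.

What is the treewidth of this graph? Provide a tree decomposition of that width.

Treewidth 2.
One such decomposition:
Bags: B1 = {1, 2, 3}
Tree: (single bag)

With just one bag of size 3, the width is 3 − 1 = 2, so tw(G) ≤ 2. For the lower bound, the 3 vertices {1, 2, 3} are pairwise adjacent, and any tree decomposition puts a clique entirely inside one bag — forcing width ≥ 2. Therefore the treewidth is 2.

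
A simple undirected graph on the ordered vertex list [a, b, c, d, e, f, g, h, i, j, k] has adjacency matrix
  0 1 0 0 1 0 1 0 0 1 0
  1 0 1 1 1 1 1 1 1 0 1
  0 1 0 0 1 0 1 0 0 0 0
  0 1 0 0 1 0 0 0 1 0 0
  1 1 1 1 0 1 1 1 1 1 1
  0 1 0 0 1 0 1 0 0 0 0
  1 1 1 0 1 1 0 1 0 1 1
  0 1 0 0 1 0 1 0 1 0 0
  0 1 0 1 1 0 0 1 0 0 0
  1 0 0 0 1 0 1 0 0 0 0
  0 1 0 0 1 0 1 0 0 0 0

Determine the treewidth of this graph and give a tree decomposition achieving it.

Treewidth 3.
Bags: B1 = {b, e, g, h}  B2 = {b, e, h, i}  B3 = {b, e, g, k}  B4 = {b, e, f, g}  B5 = {a, b, e, g}  B6 = {b, c, e, g}  B7 = {a, e, g, j}  B8 = {b, d, e, i}
Tree: B1–B2, B1–B3, B1–B4, B3–B5, B1–B6, B5–B7, B2–B8

Every bag has size at most 4, so the width is 4 − 1 = 3 and tw(G) ≤ 3. For the lower bound, the 4 vertices {a, e, g, j} are pairwise adjacent, and any tree decomposition puts a clique entirely inside one bag — forcing width ≥ 3. Therefore the treewidth is 3.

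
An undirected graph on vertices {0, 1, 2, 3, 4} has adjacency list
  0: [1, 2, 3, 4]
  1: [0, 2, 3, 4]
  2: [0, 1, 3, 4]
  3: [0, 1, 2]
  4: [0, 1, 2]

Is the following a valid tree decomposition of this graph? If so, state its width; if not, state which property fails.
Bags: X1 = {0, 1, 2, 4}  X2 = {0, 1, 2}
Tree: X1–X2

A tree decomposition must satisfy three properties: every vertex lies in some bag; for every edge, both endpoints lie together in some bag; and for every vertex, the bags containing it form a connected subtree. Here vertex 3 appears in no bag, so the decomposition is invalid.

No — vertex 3 appears in no bag.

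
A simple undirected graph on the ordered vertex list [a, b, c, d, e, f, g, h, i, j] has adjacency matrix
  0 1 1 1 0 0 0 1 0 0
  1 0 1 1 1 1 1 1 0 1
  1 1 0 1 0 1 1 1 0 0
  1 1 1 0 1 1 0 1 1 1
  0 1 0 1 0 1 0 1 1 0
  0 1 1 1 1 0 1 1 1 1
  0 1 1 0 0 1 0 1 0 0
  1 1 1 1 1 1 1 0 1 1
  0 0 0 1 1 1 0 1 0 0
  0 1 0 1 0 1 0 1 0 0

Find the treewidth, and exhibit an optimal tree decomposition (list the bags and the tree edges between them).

Treewidth 4.
One such decomposition:
Bags: B1 = {b, c, f, g, h}  B2 = {b, c, d, f, h}  B3 = {b, d, f, h, j}  B4 = {b, d, e, f, h}  B5 = {d, e, f, h, i}  B6 = {a, b, c, d, h}
Tree: B1–B2, B2–B3, B3–B4, B4–B5, B2–B6

Every bag has size at most 5, so the width is 5 − 1 = 4 and tw(G) ≤ 4. On the other hand G contains the 5-clique {a, b, c, d, h}. A clique must lie in a single bag of any decomposition, so no decomposition can have width below 4. Hence tw(G) = 4 exactly.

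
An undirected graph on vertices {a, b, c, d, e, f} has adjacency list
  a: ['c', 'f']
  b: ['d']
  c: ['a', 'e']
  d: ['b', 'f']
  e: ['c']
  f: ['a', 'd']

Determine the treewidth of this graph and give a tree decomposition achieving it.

Treewidth 1.
One optimal decomposition is:
Bags: B1 = {c, e}  B2 = {a, c}  B3 = {a, f}  B4 = {d, f}  B5 = {b, d}
Tree: B1–B2, B2–B3, B3–B4, B4–B5

The largest bag has 2 vertices, giving width 1; this decomposition certifies tw(G) ≤ 1. G has an edge, so its treewidth is at least 1. Hence tw(G) = 1 exactly.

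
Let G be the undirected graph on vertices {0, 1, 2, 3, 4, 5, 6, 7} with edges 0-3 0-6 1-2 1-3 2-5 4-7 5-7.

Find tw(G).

A width-1 tree decomposition is:
Bags: B1 = {4, 7}  B2 = {5, 7}  B3 = {2, 5}  B4 = {1, 2}  B5 = {1, 3}  B6 = {0, 3}  B7 = {0, 6}
Tree: B1–B2, B2–B3, B3–B4, B4–B5, B5–B6, B6–B7
Each bag holds 2 vertices, so the decomposition has width 1, which upper-bounds the treewidth. G has an edge, so its treewidth is at least 1. Therefore the treewidth is 1.

1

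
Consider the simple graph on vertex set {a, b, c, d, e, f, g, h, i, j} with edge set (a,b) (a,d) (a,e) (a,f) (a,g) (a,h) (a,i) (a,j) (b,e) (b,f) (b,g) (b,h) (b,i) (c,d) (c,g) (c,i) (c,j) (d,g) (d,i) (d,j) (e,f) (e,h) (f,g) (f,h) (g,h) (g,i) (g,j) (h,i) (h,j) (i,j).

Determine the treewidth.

A width-4 tree decomposition is:
Bags: B1 = {a, g, h, i, j}  B2 = {a, d, g, i, j}  B3 = {a, b, g, h, i}  B4 = {a, b, f, g, h}  B5 = {a, b, e, f, h}  B6 = {c, d, g, i, j}
Tree: B1–B2, B1–B3, B3–B4, B4–B5, B2–B6
The largest bag has 5 vertices, giving width 4; this decomposition certifies tw(G) ≤ 4. Conversely, {a, b, f, g, h} is a clique of size 5, and the vertices of any clique must share a bag in every tree decomposition; so some bag has ≥ 5 vertices and tw(G) ≥ 4. Hence tw(G) = 4 exactly.

4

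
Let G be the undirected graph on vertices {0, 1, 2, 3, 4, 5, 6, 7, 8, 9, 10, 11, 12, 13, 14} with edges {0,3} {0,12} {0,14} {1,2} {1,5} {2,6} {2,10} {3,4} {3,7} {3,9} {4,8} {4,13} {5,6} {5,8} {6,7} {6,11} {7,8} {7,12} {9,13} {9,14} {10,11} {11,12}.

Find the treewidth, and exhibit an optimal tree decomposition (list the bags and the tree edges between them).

Every bag has size at most 4, so the width is 4 − 1 = 3 and tw(G) ≤ 3. For the lower bound: the 4 vertex sets {1,2,10}, {5}, {6}, {7,8,11,12} are disjoint, each induces a connected subgraph, and every pair is joined by at least one edge of G. Contracting each set to a single vertex therefore yields K_{4} as a minor, and since treewidth is minor-monotone, tw(G) ≥ tw(K_{4}) = 3. Hence tw(G) = 3 exactly.

Treewidth 3.
One such decomposition:
Bags: B1 = {1, 2, 5, 10}  B2 = {2, 5, 6, 10}  B3 = {5, 6, 10, 11}  B4 = {5, 6, 8, 11}  B5 = {6, 7, 8, 11}  B6 = {7, 8, 11, 12}  B7 = {4, 7, 8, 12}  B8 = {3, 4, 7, 12}  B9 = {0, 3, 4, 12}  B10 = {0, 3, 4, 13}  B11 = {0, 3, 9, 13}  B12 = {0, 9, 13, 14}
Tree: B1–B2, B2–B3, B3–B4, B4–B5, B5–B6, B6–B7, B7–B8, B8–B9, B9–B10, B10–B11, B11–B12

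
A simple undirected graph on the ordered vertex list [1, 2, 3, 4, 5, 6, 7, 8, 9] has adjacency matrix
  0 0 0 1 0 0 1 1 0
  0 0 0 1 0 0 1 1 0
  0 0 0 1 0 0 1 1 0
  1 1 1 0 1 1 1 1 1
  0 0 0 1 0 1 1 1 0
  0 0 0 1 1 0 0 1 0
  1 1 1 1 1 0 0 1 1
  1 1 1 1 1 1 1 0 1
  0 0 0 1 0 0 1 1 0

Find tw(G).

3

A width-3 tree decomposition is:
Bags: B1 = {4, 5, 7, 8}  B2 = {2, 4, 7, 8}  B3 = {4, 7, 8, 9}  B4 = {4, 5, 6, 8}  B5 = {1, 4, 7, 8}  B6 = {3, 4, 7, 8}
Tree: B1–B2, B1–B3, B1–B4, B1–B5, B3–B6
The largest bag has 4 vertices, giving width 3; this decomposition certifies tw(G) ≤ 3. On the other hand G contains the 4-clique {4, 5, 6, 8}. A clique must lie in a single bag of any decomposition, so no decomposition can have width below 3. Hence tw(G) = 3 exactly.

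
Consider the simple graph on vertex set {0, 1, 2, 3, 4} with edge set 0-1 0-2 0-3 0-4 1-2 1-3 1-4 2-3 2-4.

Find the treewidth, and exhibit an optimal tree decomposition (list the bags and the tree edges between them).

Treewidth 3.
One optimal decomposition is:
Bags: B1 = {0, 1, 2, 3}  B2 = {0, 1, 2, 4}
Tree: B1–B2

Each bag holds 4 vertices, so the decomposition has width 3, which upper-bounds the treewidth. For the lower bound, the 4 vertices {0, 1, 2, 3} are pairwise adjacent, and any tree decomposition puts a clique entirely inside one bag — forcing width ≥ 3. The upper and lower bounds meet at 3, so that is the treewidth.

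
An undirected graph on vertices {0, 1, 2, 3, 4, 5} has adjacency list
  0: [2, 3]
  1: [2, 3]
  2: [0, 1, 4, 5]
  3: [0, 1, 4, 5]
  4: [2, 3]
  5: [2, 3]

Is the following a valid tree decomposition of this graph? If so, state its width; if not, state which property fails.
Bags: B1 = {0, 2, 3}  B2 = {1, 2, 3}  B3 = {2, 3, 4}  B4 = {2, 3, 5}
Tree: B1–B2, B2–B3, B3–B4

Every vertex of G appears in some bag (union = {0, 1, 2, 3, 4, 5}); every edge is covered by a bag; and for each vertex v the set of bags containing v is connected in the bag tree. The decomposition is therefore valid. The largest bag has 3 vertices, so the width is 2.

Yes; width 2.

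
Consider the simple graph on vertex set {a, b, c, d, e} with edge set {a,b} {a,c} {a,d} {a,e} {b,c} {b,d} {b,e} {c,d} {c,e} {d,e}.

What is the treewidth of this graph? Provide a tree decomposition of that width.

Treewidth 4.
One optimal decomposition is:
Bags: B1 = {a, b, c, d, e}
Tree: (single bag)

With just one bag of size 5, the width is 5 − 1 = 4, so tw(G) ≤ 4. Conversely, {a, b, c, d, e} is a clique of size 5, and the vertices of any clique must share a bag in every tree decomposition; so some bag has ≥ 5 vertices and tw(G) ≥ 4. Combining the bounds, tw(G) = 4.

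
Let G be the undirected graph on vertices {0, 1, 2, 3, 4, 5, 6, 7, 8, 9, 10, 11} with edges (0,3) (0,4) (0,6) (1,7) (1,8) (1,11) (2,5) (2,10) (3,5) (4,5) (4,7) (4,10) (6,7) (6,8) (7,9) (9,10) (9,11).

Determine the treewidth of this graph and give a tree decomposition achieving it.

Each bag holds 4 vertices, so the decomposition has width 3, which upper-bounds the treewidth. For the lower bound: the 4 vertex sets {1,8,11}, {6}, {7}, {0,4,9,10} are disjoint, each induces a connected subgraph, and every pair is joined by at least one edge of G. Contracting each set to a single vertex therefore yields K_{4} as a minor, and since treewidth is minor-monotone, tw(G) ≥ tw(K_{4}) = 3. Hence tw(G) = 3 exactly.

Treewidth 3.
One optimal decomposition is:
Bags: B1 = {1, 6, 8, 11}  B2 = {1, 6, 7, 11}  B3 = {6, 7, 9, 11}  B4 = {0, 6, 7, 9}  B5 = {0, 4, 7, 9}  B6 = {0, 4, 9, 10}  B7 = {0, 3, 4, 10}  B8 = {3, 4, 5, 10}  B9 = {2, 3, 5, 10}
Tree: B1–B2, B2–B3, B3–B4, B4–B5, B5–B6, B6–B7, B7–B8, B8–B9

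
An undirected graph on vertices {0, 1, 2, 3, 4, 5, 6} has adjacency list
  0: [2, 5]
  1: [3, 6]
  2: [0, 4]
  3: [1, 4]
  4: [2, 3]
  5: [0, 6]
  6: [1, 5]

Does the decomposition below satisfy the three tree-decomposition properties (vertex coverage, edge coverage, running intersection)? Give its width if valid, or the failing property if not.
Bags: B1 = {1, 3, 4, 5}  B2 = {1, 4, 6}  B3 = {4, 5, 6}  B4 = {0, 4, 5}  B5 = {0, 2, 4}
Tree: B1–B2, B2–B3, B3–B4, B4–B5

No — bags containing vertex 5 are not connected in the tree.

A tree decomposition must satisfy three properties: every vertex lies in some bag; for every edge, both endpoints lie together in some bag; and for every vertex, the bags containing it form a connected subtree. Here bags containing vertex 5 are not connected in the tree, so the decomposition is invalid.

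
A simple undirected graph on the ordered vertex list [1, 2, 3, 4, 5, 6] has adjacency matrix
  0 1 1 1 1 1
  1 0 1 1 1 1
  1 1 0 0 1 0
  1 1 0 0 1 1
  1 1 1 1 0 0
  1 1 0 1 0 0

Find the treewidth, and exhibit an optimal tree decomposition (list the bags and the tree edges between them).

The largest bag has 4 vertices, giving width 3; this decomposition certifies tw(G) ≤ 3. For the lower bound, the 4 vertices {1, 2, 3, 5} are pairwise adjacent, and any tree decomposition puts a clique entirely inside one bag — forcing width ≥ 3. Therefore the treewidth is 3.

Treewidth 3.
Bags: B1 = {1, 2, 4, 5}  B2 = {1, 2, 4, 6}  B3 = {1, 2, 3, 5}
Tree: B1–B2, B1–B3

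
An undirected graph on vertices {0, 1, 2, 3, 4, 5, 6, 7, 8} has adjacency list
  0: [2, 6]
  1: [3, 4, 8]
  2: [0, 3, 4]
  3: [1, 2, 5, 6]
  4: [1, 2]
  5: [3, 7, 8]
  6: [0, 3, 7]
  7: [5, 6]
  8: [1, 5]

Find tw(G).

3

A width-3 tree decomposition is:
Bags: B1 = {5, 6, 7, 8}  B2 = {3, 5, 6, 8}  B3 = {1, 3, 6, 8}  B4 = {0, 1, 3, 6}  B5 = {0, 1, 2, 3}  B6 = {0, 1, 2, 4}
Tree: B1–B2, B2–B3, B3–B4, B4–B5, B5–B6
Every bag has size at most 4, so the width is 4 − 1 = 3 and tw(G) ≤ 3. For the lower bound: the 4 vertex sets {5,7,8}, {6}, {3}, {0,1,2,4} are disjoint, each induces a connected subgraph, and every pair is joined by at least one edge of G. Contracting each set to a single vertex therefore yields K_{4} as a minor, and since treewidth is minor-monotone, tw(G) ≥ tw(K_{4}) = 3. Hence tw(G) = 3 exactly.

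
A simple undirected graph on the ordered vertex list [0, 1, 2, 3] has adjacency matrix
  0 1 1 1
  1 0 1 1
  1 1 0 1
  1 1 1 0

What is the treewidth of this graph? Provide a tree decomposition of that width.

Treewidth 3.
One optimal decomposition is:
Bags: B1 = {0, 1, 2, 3}
Tree: (single bag)

A single bag containing all 4 vertices is trivially a valid decomposition of width 3. For the lower bound, the 4 vertices {0, 1, 2, 3} are pairwise adjacent, and any tree decomposition puts a clique entirely inside one bag — forcing width ≥ 3. The upper and lower bounds meet at 3, so that is the treewidth.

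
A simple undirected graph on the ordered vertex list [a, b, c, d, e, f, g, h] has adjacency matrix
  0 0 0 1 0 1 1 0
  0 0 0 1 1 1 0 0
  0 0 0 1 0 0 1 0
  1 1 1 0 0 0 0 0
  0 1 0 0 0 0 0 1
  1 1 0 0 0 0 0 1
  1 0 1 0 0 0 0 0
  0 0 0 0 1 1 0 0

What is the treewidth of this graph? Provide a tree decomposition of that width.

Treewidth 2.
One optimal decomposition is:
Bags: B1 = {c, d, g}  B2 = {a, d, g}  B3 = {a, b, d}  B4 = {a, b, f}  B5 = {b, e, f}  B6 = {e, f, h}
Tree: B1–B2, B2–B3, B3–B4, B4–B5, B5–B6

Each bag holds 3 vertices, so the decomposition has width 2, which upper-bounds the treewidth. The edges c–g–a–d–c form a cycle, so G is not a tree and its treewidth is at least 2. Hence tw(G) = 2 exactly.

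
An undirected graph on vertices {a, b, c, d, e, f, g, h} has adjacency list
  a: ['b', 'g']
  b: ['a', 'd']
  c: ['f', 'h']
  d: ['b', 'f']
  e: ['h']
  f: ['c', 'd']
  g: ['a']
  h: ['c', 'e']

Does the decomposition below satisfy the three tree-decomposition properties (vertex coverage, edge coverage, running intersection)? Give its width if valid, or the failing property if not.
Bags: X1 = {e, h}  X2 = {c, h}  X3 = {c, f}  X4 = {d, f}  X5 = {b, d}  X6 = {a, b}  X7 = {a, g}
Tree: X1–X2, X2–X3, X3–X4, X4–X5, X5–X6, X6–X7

Every vertex of G appears in some bag (union = {a, b, c, d, e, f, g, h}); every edge is covered by a bag; and for each vertex v the set of bags containing v is connected in the bag tree. The decomposition is therefore valid. The largest bag has 2 vertices, so the width is 1.

Yes; width 1.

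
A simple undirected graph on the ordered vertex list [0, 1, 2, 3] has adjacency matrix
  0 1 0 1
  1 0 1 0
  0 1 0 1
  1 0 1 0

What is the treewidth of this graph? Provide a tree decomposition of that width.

Treewidth 2.
Bags: B1 = {0, 2, 3}  B2 = {0, 1, 2}
Tree: B1–B2

Each bag holds 3 vertices, so the decomposition has width 2, which upper-bounds the treewidth. For the lower bound, G contains the cycle 2–3–0–1–2, so G is not a forest; only forests have treewidth ≤ 1, hence tw(G) ≥ 2. Hence tw(G) = 2 exactly.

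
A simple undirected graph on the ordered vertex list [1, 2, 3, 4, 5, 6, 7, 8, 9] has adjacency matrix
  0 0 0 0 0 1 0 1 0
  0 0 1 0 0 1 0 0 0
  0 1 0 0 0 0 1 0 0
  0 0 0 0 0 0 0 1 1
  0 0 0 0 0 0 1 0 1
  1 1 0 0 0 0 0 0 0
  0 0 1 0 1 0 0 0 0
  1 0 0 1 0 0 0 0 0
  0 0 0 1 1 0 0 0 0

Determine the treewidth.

2

A width-2 tree decomposition is:
Bags: B1 = {1, 2, 6}  B2 = {1, 2, 3}  B3 = {1, 3, 7}  B4 = {1, 5, 7}  B5 = {1, 5, 9}  B6 = {1, 4, 9}  B7 = {1, 4, 8}
Tree: B1–B2, B2–B3, B3–B4, B4–B5, B5–B6, B6–B7
Every bag has size at most 3, so the width is 3 − 1 = 2 and tw(G) ≤ 2. Since 1–6–2–3–7–5–9–4–8–1 is a cycle in G, G is not acyclic. Forests are exactly the graphs of treewidth ≤ 1, so tw(G) ≥ 2. Therefore the treewidth is 2.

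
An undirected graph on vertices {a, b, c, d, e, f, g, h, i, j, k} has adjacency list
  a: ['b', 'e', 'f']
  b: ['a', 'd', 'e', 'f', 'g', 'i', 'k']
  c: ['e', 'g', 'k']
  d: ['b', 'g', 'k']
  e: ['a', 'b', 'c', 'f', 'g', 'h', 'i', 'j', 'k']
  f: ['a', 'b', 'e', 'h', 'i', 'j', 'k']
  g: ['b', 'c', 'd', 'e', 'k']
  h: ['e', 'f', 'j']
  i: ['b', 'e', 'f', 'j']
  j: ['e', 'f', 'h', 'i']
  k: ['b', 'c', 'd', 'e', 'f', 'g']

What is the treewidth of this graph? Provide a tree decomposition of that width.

Treewidth 3.
Bags: B1 = {b, e, g, k}  B2 = {b, e, f, k}  B3 = {c, e, g, k}  B4 = {b, d, g, k}  B5 = {b, e, f, i}  B6 = {e, f, i, j}  B7 = {a, b, e, f}  B8 = {e, f, h, j}
Tree: B1–B2, B1–B3, B1–B4, B2–B5, B5–B6, B2–B7, B6–B8

Each bag holds 4 vertices, so the decomposition has width 3, which upper-bounds the treewidth. Conversely, {b, d, g, k} is a clique of size 4, and the vertices of any clique must share a bag in every tree decomposition; so some bag has ≥ 4 vertices and tw(G) ≥ 3. Therefore the treewidth is 3.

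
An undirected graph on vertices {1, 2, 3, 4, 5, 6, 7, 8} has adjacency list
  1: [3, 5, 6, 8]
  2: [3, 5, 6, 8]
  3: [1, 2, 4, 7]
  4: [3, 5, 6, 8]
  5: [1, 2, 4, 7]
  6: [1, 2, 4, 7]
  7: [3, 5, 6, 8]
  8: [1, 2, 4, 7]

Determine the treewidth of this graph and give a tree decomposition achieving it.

Treewidth 4.
One optimal decomposition is:
Bags: B1 = {3, 4, 5, 6, 8}  B2 = {2, 3, 5, 6, 8}  B3 = {1, 3, 5, 6, 8}  B4 = {3, 5, 6, 7, 8}
Tree: B1–B2, B2–B3, B3–B4

Each bag holds 5 vertices, so the decomposition has width 4, which upper-bounds the treewidth. For the lower bound: the 5 vertex sets {4,5}, {2,3}, {1,6}, {8}, {7} are disjoint, each induces a connected subgraph, and every pair is joined by at least one edge of G. Contracting each set to a single vertex therefore yields K_{5} as a minor, and since treewidth is minor-monotone, tw(G) ≥ tw(K_{5}) = 4. Hence tw(G) = 4 exactly.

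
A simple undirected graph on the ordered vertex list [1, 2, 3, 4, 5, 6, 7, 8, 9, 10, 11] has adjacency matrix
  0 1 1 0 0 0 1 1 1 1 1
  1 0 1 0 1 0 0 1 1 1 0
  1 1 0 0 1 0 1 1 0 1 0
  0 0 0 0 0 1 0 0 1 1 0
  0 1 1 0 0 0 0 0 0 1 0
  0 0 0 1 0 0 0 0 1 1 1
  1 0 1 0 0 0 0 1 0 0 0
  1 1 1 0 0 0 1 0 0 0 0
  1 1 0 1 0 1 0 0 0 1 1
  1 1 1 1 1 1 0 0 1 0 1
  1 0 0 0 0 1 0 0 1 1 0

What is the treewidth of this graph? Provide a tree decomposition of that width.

Each bag holds 4 vertices, so the decomposition has width 3, which upper-bounds the treewidth. For the lower bound, the 4 vertices {1, 2, 3, 8} are pairwise adjacent, and any tree decomposition puts a clique entirely inside one bag — forcing width ≥ 3. Combining the bounds, tw(G) = 3.

Treewidth 3.
One such decomposition:
Bags: B1 = {1, 2, 9, 10}  B2 = {1, 2, 3, 10}  B3 = {1, 2, 3, 8}  B4 = {1, 9, 10, 11}  B5 = {6, 9, 10, 11}  B6 = {2, 3, 5, 10}  B7 = {4, 6, 9, 10}  B8 = {1, 3, 7, 8}
Tree: B1–B2, B2–B3, B1–B4, B4–B5, B2–B6, B5–B7, B3–B8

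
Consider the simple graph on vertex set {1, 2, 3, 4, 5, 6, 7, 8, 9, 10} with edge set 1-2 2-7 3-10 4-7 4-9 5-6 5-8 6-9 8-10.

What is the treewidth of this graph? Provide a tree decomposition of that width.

Treewidth 1.
Bags: B1 = {1, 2}  B2 = {2, 7}  B3 = {4, 7}  B4 = {4, 9}  B5 = {6, 9}  B6 = {5, 6}  B7 = {5, 8}  B8 = {8, 10}  B9 = {3, 10}
Tree: B1–B2, B2–B3, B3–B4, B4–B5, B5–B6, B6–B7, B7–B8, B8–B9

Every bag has size at most 2, so the width is 2 − 1 = 1 and tw(G) ≤ 1. Any graph with an edge has treewidth ≥ 1, and G has the edge 1–2. Combining the bounds, tw(G) = 1.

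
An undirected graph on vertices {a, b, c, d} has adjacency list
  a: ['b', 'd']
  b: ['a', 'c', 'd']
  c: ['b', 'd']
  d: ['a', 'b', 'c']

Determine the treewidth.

A width-2 tree decomposition is:
Bags: B1 = {a, b, d}  B2 = {b, c, d}
Tree: B1–B2
Each bag holds 3 vertices, so the decomposition has width 2, which upper-bounds the treewidth. For the lower bound, the 3 vertices {b, c, d} are pairwise adjacent, and any tree decomposition puts a clique entirely inside one bag — forcing width ≥ 2. Hence tw(G) = 2 exactly.

2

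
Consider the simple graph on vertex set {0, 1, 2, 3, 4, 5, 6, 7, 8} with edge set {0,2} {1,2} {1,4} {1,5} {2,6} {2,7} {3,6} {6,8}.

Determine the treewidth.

A width-1 tree decomposition is:
Bags: B1 = {2, 6}  B2 = {1, 2}  B3 = {3, 6}  B4 = {1, 4}  B5 = {6, 8}  B6 = {0, 2}  B7 = {2, 7}  B8 = {1, 5}
Tree: B1–B2, B1–B3, B2–B4, B1–B5, B2–B6, B1–B7, B2–B8
The largest bag has 2 vertices, giving width 1; this decomposition certifies tw(G) ≤ 1. Since G has at least one edge (e.g. 2–6), it is not an edgeless graph, so tw(G) ≥ 1. Hence tw(G) = 1 exactly.

1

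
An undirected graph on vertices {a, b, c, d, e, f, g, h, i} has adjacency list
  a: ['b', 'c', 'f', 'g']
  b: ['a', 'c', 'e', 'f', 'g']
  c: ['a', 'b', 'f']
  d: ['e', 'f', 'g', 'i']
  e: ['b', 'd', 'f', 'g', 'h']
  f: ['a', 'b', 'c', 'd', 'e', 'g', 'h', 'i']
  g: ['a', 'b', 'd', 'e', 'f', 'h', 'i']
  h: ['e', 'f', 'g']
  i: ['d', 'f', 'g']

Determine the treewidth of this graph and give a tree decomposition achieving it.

Treewidth 3.
One optimal decomposition is:
Bags: B1 = {e, f, g, h}  B2 = {b, e, f, g}  B3 = {d, e, f, g}  B4 = {d, f, g, i}  B5 = {a, b, f, g}  B6 = {a, b, c, f}
Tree: B1–B2, B2–B3, B3–B4, B2–B5, B5–B6

Each bag holds 4 vertices, so the decomposition has width 3, which upper-bounds the treewidth. Conversely, {d, e, f, g} is a clique of size 4, and the vertices of any clique must share a bag in every tree decomposition; so some bag has ≥ 4 vertices and tw(G) ≥ 3. Combining the bounds, tw(G) = 3.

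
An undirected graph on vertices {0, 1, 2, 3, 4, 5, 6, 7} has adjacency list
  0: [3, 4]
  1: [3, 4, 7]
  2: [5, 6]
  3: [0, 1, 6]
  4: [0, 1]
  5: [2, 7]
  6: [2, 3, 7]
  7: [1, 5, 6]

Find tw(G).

2

A width-2 tree decomposition is:
Bags: B1 = {2, 5, 6}  B2 = {5, 6, 7}  B3 = {3, 6, 7}  B4 = {1, 3, 7}  B5 = {0, 1, 3}  B6 = {0, 1, 4}
Tree: B1–B2, B2–B3, B3–B4, B4–B5, B5–B6
Every bag has size at most 3, so the width is 3 − 1 = 2 and tw(G) ≤ 2. For the lower bound, G contains the cycle 2–5–7–6–2, so G is not a forest; only forests have treewidth ≤ 1, hence tw(G) ≥ 2. The upper and lower bounds meet at 2, so that is the treewidth.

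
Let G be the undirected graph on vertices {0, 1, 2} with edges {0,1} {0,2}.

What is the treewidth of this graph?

1

A width-1 tree decomposition is:
Bags: B1 = {0, 1}  B2 = {0, 2}
Tree: B1–B2
Each bag holds 2 vertices, so the decomposition has width 1, which upper-bounds the treewidth. Any graph with an edge has treewidth ≥ 1, and G has the edge 0–1. The upper and lower bounds meet at 1, so that is the treewidth.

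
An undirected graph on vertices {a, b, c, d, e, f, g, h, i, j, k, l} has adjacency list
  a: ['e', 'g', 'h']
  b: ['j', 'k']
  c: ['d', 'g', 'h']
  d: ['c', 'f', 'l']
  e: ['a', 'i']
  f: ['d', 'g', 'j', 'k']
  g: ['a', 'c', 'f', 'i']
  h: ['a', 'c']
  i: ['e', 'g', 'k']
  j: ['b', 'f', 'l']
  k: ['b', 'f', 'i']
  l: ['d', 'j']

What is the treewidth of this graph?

3

A width-3 tree decomposition is:
Bags: B1 = {b, j, k, l}  B2 = {f, j, k, l}  B3 = {d, f, k, l}  B4 = {d, f, i, k}  B5 = {d, f, g, i}  B6 = {c, d, g, i}  B7 = {c, e, g, i}  B8 = {a, c, e, g}  B9 = {a, c, e, h}
Tree: B1–B2, B2–B3, B3–B4, B4–B5, B5–B6, B6–B7, B7–B8, B8–B9
Each bag holds 4 vertices, so the decomposition has width 3, which upper-bounds the treewidth. For the lower bound: the 4 vertex sets {b,j,l}, {k}, {f}, {c,d,g,i} are disjoint, each induces a connected subgraph, and every pair is joined by at least one edge of G. Contracting each set to a single vertex therefore yields K_{4} as a minor, and since treewidth is minor-monotone, tw(G) ≥ tw(K_{4}) = 3. Hence tw(G) = 3 exactly.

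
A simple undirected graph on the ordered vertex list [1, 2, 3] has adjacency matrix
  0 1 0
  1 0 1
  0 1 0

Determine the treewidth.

A width-1 tree decomposition is:
Bags: B1 = {1, 2}  B2 = {2, 3}
Tree: B1–B2
Each bag holds 2 vertices, so the decomposition has width 1, which upper-bounds the treewidth. Since G has at least one edge (e.g. 2–1), it is not an edgeless graph, so tw(G) ≥ 1. Combining the bounds, tw(G) = 1.

1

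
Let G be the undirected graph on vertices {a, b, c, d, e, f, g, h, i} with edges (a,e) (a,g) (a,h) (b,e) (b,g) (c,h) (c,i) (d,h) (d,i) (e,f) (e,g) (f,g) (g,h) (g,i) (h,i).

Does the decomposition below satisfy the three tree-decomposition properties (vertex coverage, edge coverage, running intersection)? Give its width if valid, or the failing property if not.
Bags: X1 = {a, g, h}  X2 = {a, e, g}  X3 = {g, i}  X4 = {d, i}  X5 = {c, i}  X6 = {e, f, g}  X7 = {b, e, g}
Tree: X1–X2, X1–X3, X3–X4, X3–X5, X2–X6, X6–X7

A tree decomposition must satisfy three properties: every vertex lies in some bag; for every edge, both endpoints lie together in some bag; and for every vertex, the bags containing it form a connected subtree. Here edge (h,i) lies in no bag, so the decomposition is invalid.

No — edge (h,i) lies in no bag.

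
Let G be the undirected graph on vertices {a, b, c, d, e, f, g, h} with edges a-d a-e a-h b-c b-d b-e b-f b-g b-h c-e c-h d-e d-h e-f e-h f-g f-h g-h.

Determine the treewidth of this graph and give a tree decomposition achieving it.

Treewidth 3.
One such decomposition:
Bags: B1 = {b, f, g, h}  B2 = {b, e, f, h}  B3 = {b, c, e, h}  B4 = {b, d, e, h}  B5 = {a, d, e, h}
Tree: B1–B2, B2–B3, B2–B4, B4–B5

Each bag holds 4 vertices, so the decomposition has width 3, which upper-bounds the treewidth. Conversely, {a, d, e, h} is a clique of size 4, and the vertices of any clique must share a bag in every tree decomposition; so some bag has ≥ 4 vertices and tw(G) ≥ 3. Hence tw(G) = 3 exactly.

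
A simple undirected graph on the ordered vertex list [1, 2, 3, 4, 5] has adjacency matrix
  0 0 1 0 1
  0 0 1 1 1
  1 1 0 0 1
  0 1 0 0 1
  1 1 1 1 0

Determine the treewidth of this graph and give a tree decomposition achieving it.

Each bag holds 3 vertices, so the decomposition has width 2, which upper-bounds the treewidth. Conversely, {1, 3, 5} is a clique of size 3, and the vertices of any clique must share a bag in every tree decomposition; so some bag has ≥ 3 vertices and tw(G) ≥ 2. Combining the bounds, tw(G) = 2.

Treewidth 2.
One optimal decomposition is:
Bags: B1 = {2, 3, 5}  B2 = {1, 3, 5}  B3 = {2, 4, 5}
Tree: B1–B2, B1–B3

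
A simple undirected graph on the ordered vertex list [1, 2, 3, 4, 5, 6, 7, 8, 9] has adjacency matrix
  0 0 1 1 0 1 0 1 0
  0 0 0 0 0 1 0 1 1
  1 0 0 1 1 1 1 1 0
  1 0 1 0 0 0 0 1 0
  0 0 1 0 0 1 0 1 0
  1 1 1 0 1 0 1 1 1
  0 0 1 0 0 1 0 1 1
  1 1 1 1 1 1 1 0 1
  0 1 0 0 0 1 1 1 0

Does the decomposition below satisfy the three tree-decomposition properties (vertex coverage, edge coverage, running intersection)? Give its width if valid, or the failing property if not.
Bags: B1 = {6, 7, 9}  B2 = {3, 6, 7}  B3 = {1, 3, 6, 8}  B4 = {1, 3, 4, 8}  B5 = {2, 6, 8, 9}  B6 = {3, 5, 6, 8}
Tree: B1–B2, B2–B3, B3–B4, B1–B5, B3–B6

A tree decomposition must satisfy three properties: every vertex lies in some bag; for every edge, both endpoints lie together in some bag; and for every vertex, the bags containing it form a connected subtree. Here edge (8,7) lies in no bag, so the decomposition is invalid.

No — edge (8,7) lies in no bag.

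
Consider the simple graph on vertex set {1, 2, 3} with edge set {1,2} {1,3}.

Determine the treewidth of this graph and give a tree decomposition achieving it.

Treewidth 1.
Bags: B1 = {1, 2}  B2 = {1, 3}
Tree: B1–B2

Each bag holds 2 vertices, so the decomposition has width 1, which upper-bounds the treewidth. Since G has at least one edge (e.g. 2–1), it is not an edgeless graph, so tw(G) ≥ 1. Therefore the treewidth is 1.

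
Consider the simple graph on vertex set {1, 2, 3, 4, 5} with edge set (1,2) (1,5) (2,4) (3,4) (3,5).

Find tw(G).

A width-2 tree decomposition is:
Bags: B1 = {3, 4, 5}  B2 = {2, 4, 5}  B3 = {1, 2, 5}
Tree: B1–B2, B2–B3
Each bag holds 3 vertices, so the decomposition has width 2, which upper-bounds the treewidth. Since 5–3–4–2–1–5 is a cycle in G, G is not acyclic. Forests are exactly the graphs of treewidth ≤ 1, so tw(G) ≥ 2. Therefore the treewidth is 2.

2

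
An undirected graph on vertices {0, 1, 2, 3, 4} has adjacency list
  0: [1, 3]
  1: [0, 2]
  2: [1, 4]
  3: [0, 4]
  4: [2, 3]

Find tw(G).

2

A width-2 tree decomposition is:
Bags: B1 = {0, 1, 3}  B2 = {1, 2, 3}  B3 = {2, 3, 4}
Tree: B1–B2, B2–B3
Each bag holds 3 vertices, so the decomposition has width 2, which upper-bounds the treewidth. For the lower bound, G contains the cycle 3–0–1–2–4–3, so G is not a forest; only forests have treewidth ≤ 1, hence tw(G) ≥ 2. Hence tw(G) = 2 exactly.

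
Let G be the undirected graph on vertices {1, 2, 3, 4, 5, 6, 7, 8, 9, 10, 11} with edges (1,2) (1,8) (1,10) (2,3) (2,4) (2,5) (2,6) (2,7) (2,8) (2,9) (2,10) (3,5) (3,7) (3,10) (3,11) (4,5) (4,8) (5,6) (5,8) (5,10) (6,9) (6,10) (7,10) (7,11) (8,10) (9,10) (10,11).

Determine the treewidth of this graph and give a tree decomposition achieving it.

Treewidth 3.
One such decomposition:
Bags: B1 = {2, 3, 7, 10}  B2 = {2, 3, 5, 10}  B3 = {2, 5, 6, 10}  B4 = {2, 5, 8, 10}  B5 = {2, 4, 5, 8}  B6 = {2, 6, 9, 10}  B7 = {1, 2, 8, 10}  B8 = {3, 7, 10, 11}
Tree: B1–B2, B2–B3, B2–B4, B4–B5, B3–B6, B4–B7, B1–B8

Each bag holds 4 vertices, so the decomposition has width 3, which upper-bounds the treewidth. For the lower bound, the 4 vertices {1, 2, 8, 10} are pairwise adjacent, and any tree decomposition puts a clique entirely inside one bag — forcing width ≥ 3. Therefore the treewidth is 3.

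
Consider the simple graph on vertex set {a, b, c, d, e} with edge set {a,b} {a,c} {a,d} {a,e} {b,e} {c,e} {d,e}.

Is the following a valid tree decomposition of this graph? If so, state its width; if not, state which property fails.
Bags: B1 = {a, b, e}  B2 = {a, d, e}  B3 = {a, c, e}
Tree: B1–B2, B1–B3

Yes; width 2.

Every vertex of G appears in some bag (union = {a, b, c, d, e}); every edge is covered by a bag; and for each vertex v the set of bags containing v is connected in the bag tree. The decomposition is therefore valid. The largest bag has 3 vertices, so the width is 2.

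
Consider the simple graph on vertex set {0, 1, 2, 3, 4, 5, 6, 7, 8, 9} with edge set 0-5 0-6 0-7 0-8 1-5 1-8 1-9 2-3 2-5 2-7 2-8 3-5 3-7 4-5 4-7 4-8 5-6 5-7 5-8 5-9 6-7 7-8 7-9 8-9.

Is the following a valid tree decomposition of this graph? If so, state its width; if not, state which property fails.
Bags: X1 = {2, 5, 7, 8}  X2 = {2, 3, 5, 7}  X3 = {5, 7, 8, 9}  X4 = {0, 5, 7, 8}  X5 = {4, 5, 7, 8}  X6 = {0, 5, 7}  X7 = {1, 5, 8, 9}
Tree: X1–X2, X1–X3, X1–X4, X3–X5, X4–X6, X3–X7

A tree decomposition must satisfy three properties: every vertex lies in some bag; for every edge, both endpoints lie together in some bag; and for every vertex, the bags containing it form a connected subtree. Here vertex 6 appears in no bag, so the decomposition is invalid.

No — vertex 6 appears in no bag.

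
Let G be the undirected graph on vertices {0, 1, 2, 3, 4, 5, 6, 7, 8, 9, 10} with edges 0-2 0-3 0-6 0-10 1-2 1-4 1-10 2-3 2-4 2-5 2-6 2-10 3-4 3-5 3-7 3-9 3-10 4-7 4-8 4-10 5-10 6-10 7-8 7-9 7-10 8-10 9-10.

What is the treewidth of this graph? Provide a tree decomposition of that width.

Treewidth 3.
One such decomposition:
Bags: B1 = {2, 3, 4, 10}  B2 = {2, 3, 5, 10}  B3 = {1, 2, 4, 10}  B4 = {0, 2, 3, 10}  B5 = {3, 4, 7, 10}  B6 = {3, 7, 9, 10}  B7 = {0, 2, 6, 10}  B8 = {4, 7, 8, 10}
Tree: B1–B2, B1–B3, B1–B4, B1–B5, B5–B6, B4–B7, B5–B8

Each bag holds 4 vertices, so the decomposition has width 3, which upper-bounds the treewidth. On the other hand G contains the 4-clique {4, 7, 8, 10}. A clique must lie in a single bag of any decomposition, so no decomposition can have width below 3. Combining the bounds, tw(G) = 3.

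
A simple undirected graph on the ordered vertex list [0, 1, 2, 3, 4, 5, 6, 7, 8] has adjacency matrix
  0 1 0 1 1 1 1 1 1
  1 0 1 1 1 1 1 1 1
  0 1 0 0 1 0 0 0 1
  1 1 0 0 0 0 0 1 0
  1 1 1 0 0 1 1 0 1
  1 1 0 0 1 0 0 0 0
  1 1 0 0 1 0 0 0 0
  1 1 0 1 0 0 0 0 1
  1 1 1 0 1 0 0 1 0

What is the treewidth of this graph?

3

A width-3 tree decomposition is:
Bags: B1 = {0, 1, 4, 6}  B2 = {0, 1, 4, 8}  B3 = {0, 1, 7, 8}  B4 = {1, 2, 4, 8}  B5 = {0, 1, 4, 5}  B6 = {0, 1, 3, 7}
Tree: B1–B2, B2–B3, B2–B4, B2–B5, B3–B6
The largest bag has 4 vertices, giving width 3; this decomposition certifies tw(G) ≤ 3. On the other hand G contains the 4-clique {0, 1, 3, 7}. A clique must lie in a single bag of any decomposition, so no decomposition can have width below 3. Combining the bounds, tw(G) = 3.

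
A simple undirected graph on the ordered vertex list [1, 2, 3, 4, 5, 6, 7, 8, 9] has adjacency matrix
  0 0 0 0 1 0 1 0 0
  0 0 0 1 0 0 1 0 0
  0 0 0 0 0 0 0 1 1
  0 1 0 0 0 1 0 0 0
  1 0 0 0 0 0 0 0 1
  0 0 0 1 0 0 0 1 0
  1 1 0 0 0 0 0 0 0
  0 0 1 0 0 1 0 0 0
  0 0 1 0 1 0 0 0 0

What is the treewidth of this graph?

A width-2 tree decomposition is:
Bags: B1 = {3, 5, 9}  B2 = {1, 3, 5}  B3 = {1, 3, 7}  B4 = {2, 3, 7}  B5 = {2, 3, 4}  B6 = {3, 4, 6}  B7 = {3, 6, 8}
Tree: B1–B2, B2–B3, B3–B4, B4–B5, B5–B6, B6–B7
Each bag holds 3 vertices, so the decomposition has width 2, which upper-bounds the treewidth. For the lower bound, G contains the cycle 3–9–5–1–7–2–4–6–8–3, so G is not a forest; only forests have treewidth ≤ 1, hence tw(G) ≥ 2. Hence tw(G) = 2 exactly.

2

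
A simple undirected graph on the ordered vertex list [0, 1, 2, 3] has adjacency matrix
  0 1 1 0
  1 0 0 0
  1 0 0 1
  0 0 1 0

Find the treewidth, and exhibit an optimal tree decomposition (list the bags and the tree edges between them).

Every bag has size at most 2, so the width is 2 − 1 = 1 and tw(G) ≤ 1. Since G has at least one edge (e.g. 3–2), it is not an edgeless graph, so tw(G) ≥ 1. Therefore the treewidth is 1.

Treewidth 1.
Bags: B1 = {2, 3}  B2 = {0, 2}  B3 = {0, 1}
Tree: B1–B2, B2–B3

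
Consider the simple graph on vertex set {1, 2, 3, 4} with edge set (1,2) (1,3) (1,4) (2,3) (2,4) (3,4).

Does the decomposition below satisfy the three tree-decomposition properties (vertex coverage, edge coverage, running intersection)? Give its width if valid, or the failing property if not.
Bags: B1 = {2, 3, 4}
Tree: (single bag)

No — vertex 1 appears in no bag.

A tree decomposition must satisfy three properties: every vertex lies in some bag; for every edge, both endpoints lie together in some bag; and for every vertex, the bags containing it form a connected subtree. Here vertex 1 appears in no bag, so the decomposition is invalid.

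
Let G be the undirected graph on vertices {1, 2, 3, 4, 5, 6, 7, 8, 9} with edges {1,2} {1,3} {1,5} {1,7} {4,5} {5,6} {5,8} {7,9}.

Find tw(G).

A width-1 tree decomposition is:
Bags: B1 = {1, 7}  B2 = {1, 2}  B3 = {1, 3}  B4 = {1, 5}  B5 = {7, 9}  B6 = {5, 8}  B7 = {4, 5}  B8 = {5, 6}
Tree: B1–B2, B2–B3, B1–B4, B1–B5, B4–B6, B4–B7, B6–B8
The largest bag has 2 vertices, giving width 1; this decomposition certifies tw(G) ≤ 1. Any graph with an edge has treewidth ≥ 1, and G has the edge 7–1. Combining the bounds, tw(G) = 1.

1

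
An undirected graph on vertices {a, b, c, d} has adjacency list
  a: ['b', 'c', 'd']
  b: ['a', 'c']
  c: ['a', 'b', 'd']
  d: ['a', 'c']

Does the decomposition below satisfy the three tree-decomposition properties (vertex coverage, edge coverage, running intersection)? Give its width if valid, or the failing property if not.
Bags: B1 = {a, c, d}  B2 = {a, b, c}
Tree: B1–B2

Checking the three conditions: (i) the bags cover all of {a, b, c, d}; (ii) for each edge, some bag contains both endpoints; (iii) the bags containing any fixed vertex form a subtree. All hold, so the decomposition is valid with width 3 − 1 = 2.

Yes; width 2.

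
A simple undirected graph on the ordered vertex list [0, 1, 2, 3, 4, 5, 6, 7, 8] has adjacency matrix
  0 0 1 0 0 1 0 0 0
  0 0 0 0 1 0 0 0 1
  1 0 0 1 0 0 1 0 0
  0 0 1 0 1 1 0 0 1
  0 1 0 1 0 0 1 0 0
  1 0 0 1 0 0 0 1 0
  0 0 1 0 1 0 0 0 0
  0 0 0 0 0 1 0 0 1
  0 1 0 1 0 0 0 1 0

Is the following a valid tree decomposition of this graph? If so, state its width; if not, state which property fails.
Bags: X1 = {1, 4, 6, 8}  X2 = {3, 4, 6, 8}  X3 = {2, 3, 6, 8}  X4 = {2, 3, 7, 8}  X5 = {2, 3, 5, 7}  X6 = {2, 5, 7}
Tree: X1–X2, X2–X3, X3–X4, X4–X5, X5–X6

No — vertex 0 appears in no bag.

A tree decomposition must satisfy three properties: every vertex lies in some bag; for every edge, both endpoints lie together in some bag; and for every vertex, the bags containing it form a connected subtree. Here vertex 0 appears in no bag, so the decomposition is invalid.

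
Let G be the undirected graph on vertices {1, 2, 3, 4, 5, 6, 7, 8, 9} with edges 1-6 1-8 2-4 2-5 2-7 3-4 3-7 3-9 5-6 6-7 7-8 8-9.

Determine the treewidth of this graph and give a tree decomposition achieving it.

Each bag holds 4 vertices, so the decomposition has width 3, which upper-bounds the treewidth. For the lower bound: the 4 vertex sets {2,4,5}, {3}, {7}, {1,6,8,9} are disjoint, each induces a connected subgraph, and every pair is joined by at least one edge of G. Contracting each set to a single vertex therefore yields K_{4} as a minor, and since treewidth is minor-monotone, tw(G) ≥ tw(K_{4}) = 3. Combining the bounds, tw(G) = 3.

Treewidth 3.
Bags: B1 = {2, 3, 4, 5}  B2 = {2, 3, 5, 7}  B3 = {3, 5, 6, 7}  B4 = {3, 6, 7, 9}  B5 = {6, 7, 8, 9}  B6 = {1, 6, 8, 9}
Tree: B1–B2, B2–B3, B3–B4, B4–B5, B5–B6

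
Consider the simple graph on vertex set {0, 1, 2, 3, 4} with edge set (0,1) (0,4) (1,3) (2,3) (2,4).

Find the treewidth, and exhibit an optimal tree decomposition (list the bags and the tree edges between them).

Treewidth 2.
One optimal decomposition is:
Bags: B1 = {2, 3, 4}  B2 = {0, 3, 4}  B3 = {0, 1, 3}
Tree: B1–B2, B2–B3

Every bag has size at most 3, so the width is 3 − 1 = 2 and tw(G) ≤ 2. Since 3–2–4–0–1–3 is a cycle in G, G is not acyclic. Forests are exactly the graphs of treewidth ≤ 1, so tw(G) ≥ 2. Combining the bounds, tw(G) = 2.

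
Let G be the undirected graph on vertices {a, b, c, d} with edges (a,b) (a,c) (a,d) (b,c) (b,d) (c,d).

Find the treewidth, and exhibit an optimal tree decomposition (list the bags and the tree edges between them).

With just one bag of size 4, the width is 4 − 1 = 3, so tw(G) ≤ 3. On the other hand G contains the 4-clique {a, b, c, d}. A clique must lie in a single bag of any decomposition, so no decomposition can have width below 3. The upper and lower bounds meet at 3, so that is the treewidth.

Treewidth 3.
One such decomposition:
Bags: B1 = {a, b, c, d}
Tree: (single bag)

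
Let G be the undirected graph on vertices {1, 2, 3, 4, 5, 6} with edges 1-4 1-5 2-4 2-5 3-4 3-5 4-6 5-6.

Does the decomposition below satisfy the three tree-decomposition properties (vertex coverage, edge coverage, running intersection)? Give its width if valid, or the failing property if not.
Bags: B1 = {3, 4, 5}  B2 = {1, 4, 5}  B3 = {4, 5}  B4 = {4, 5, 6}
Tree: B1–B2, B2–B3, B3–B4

A tree decomposition must satisfy three properties: every vertex lies in some bag; for every edge, both endpoints lie together in some bag; and for every vertex, the bags containing it form a connected subtree. Here vertex 2 appears in no bag, so the decomposition is invalid.

No — vertex 2 appears in no bag.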